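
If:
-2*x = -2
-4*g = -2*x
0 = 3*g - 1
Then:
No Solution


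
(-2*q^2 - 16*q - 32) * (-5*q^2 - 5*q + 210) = 10*q^4 + 90*q^3 - 180*q^2 - 3200*q - 6720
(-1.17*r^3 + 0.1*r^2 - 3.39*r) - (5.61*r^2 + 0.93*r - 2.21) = -1.17*r^3 - 5.51*r^2 - 4.32*r + 2.21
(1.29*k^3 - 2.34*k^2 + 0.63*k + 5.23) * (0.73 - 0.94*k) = -1.2126*k^4 + 3.1413*k^3 - 2.3004*k^2 - 4.4563*k + 3.8179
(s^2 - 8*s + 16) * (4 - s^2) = -s^4 + 8*s^3 - 12*s^2 - 32*s + 64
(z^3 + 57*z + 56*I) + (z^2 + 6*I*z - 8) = z^3 + z^2 + 57*z + 6*I*z - 8 + 56*I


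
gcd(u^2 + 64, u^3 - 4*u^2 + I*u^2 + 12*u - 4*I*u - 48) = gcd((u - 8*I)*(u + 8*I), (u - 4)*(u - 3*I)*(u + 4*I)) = 1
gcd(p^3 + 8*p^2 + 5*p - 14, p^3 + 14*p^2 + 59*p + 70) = p^2 + 9*p + 14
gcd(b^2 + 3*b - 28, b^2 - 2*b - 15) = 1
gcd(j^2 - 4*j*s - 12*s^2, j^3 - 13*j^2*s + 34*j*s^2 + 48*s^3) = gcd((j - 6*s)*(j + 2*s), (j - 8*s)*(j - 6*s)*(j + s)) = -j + 6*s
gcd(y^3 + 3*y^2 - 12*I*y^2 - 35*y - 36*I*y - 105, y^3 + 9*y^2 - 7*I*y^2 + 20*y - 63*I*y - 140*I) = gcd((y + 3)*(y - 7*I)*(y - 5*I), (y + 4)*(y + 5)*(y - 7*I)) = y - 7*I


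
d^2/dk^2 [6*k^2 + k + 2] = 12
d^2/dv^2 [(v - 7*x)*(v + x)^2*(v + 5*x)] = 12*v^2 - 76*x^2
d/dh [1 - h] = -1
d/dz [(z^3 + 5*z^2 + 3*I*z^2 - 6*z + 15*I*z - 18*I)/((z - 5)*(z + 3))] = (z^4 - 4*z^3 + z^2*(-49 - 21*I) + z*(-150 - 54*I) + 90 - 261*I)/(z^4 - 4*z^3 - 26*z^2 + 60*z + 225)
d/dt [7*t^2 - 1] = 14*t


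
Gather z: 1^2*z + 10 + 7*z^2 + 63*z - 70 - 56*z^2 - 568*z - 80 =-49*z^2 - 504*z - 140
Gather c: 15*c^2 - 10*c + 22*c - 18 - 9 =15*c^2 + 12*c - 27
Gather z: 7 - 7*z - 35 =-7*z - 28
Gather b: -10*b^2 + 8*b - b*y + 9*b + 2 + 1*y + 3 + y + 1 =-10*b^2 + b*(17 - y) + 2*y + 6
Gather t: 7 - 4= 3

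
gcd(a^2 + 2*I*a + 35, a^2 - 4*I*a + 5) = a - 5*I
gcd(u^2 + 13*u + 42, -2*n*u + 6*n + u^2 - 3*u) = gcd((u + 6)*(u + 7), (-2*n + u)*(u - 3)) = 1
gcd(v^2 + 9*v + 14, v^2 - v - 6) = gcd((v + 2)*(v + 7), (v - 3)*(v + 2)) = v + 2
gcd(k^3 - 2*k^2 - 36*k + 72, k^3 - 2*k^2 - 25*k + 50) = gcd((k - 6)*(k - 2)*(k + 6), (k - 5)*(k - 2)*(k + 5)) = k - 2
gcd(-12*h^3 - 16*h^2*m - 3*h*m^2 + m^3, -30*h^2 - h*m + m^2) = 6*h - m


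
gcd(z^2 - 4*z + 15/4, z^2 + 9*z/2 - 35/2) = z - 5/2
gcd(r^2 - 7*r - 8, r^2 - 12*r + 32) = r - 8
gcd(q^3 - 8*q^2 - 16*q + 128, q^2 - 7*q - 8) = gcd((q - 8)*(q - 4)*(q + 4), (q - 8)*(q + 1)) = q - 8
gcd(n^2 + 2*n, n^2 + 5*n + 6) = n + 2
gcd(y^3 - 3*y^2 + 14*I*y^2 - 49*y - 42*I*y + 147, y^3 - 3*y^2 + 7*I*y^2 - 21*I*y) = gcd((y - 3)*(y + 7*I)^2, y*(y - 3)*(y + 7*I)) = y^2 + y*(-3 + 7*I) - 21*I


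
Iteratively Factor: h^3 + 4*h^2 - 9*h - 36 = (h - 3)*(h^2 + 7*h + 12) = (h - 3)*(h + 3)*(h + 4)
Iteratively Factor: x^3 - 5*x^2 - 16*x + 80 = (x - 4)*(x^2 - x - 20) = (x - 5)*(x - 4)*(x + 4)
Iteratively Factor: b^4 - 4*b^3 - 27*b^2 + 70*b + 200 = (b + 4)*(b^3 - 8*b^2 + 5*b + 50) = (b - 5)*(b + 4)*(b^2 - 3*b - 10) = (b - 5)*(b + 2)*(b + 4)*(b - 5)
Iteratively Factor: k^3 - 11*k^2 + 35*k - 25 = (k - 5)*(k^2 - 6*k + 5) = (k - 5)^2*(k - 1)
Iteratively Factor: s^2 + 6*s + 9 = (s + 3)*(s + 3)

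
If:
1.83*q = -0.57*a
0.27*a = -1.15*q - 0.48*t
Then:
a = 5.44237918215613*t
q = -1.69516728624535*t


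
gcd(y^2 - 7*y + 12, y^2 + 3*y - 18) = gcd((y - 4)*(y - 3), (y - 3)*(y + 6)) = y - 3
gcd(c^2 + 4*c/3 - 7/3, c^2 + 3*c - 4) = c - 1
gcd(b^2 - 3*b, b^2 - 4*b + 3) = b - 3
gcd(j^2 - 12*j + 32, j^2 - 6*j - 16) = j - 8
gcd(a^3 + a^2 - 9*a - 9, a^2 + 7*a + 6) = a + 1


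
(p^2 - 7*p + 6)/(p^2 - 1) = (p - 6)/(p + 1)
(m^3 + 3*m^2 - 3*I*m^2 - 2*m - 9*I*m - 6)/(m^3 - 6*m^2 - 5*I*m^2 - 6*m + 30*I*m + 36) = (m^2 + m*(3 - I) - 3*I)/(m^2 - 3*m*(2 + I) + 18*I)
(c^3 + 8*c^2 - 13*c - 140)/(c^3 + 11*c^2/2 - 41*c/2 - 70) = 2*(c + 5)/(2*c + 5)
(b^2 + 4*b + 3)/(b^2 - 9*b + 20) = (b^2 + 4*b + 3)/(b^2 - 9*b + 20)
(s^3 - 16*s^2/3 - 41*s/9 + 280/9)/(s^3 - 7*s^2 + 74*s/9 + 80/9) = (3*s + 7)/(3*s + 2)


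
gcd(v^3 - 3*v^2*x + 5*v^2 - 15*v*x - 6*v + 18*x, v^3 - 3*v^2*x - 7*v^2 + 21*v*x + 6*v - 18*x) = -v^2 + 3*v*x + v - 3*x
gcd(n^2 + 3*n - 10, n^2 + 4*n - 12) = n - 2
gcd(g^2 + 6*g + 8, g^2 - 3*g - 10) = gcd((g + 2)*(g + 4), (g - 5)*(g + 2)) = g + 2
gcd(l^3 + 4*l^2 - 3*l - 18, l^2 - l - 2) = l - 2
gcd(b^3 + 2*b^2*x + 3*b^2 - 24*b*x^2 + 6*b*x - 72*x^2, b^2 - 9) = b + 3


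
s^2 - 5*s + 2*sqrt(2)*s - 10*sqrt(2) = (s - 5)*(s + 2*sqrt(2))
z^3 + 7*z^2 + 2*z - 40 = (z - 2)*(z + 4)*(z + 5)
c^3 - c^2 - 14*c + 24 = (c - 3)*(c - 2)*(c + 4)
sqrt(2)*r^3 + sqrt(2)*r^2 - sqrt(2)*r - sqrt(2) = (r - 1)*(r + 1)*(sqrt(2)*r + sqrt(2))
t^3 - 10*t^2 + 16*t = t*(t - 8)*(t - 2)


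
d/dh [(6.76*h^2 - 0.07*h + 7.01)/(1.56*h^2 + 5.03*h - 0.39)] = (34.112*h^2 - 27.144*h - 35.233)/(2.4336*h^4 + 15.6936*h^3 + 24.0841*h^2 - 3.9234*h + 0.1521)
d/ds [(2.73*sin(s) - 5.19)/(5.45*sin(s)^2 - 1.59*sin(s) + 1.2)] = (-14.8785*sin(s)^2 + 56.571*sin(s) - 4.9761)*cos(s)/(29.7025*sin(s)^4 - 17.331*sin(s)^3 + 15.6081*sin(s)^2 - 3.816*sin(s) + 1.44)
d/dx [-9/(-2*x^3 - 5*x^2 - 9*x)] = 9*(-6*x^2 - 10*x - 9)/(x^2*(2*x^2 + 5*x + 9)^2)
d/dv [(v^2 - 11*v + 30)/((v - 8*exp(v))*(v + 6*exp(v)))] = ((v - 8*exp(v))*(v + 6*exp(v))*(2*v - 11) - (v - 8*exp(v))*(6*exp(v) + 1)*(v^2 - 11*v + 30) + (v + 6*exp(v))*(8*exp(v) - 1)*(v^2 - 11*v + 30))/((v - 8*exp(v))^2*(v + 6*exp(v))^2)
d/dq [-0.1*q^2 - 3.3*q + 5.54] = -0.2*q - 3.3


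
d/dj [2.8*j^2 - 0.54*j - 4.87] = 5.6*j - 0.54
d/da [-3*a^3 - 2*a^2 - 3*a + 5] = -9*a^2 - 4*a - 3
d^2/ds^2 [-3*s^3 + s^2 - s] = 2 - 18*s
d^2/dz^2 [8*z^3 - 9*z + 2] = 48*z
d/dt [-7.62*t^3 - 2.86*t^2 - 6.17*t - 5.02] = -22.86*t^2 - 5.72*t - 6.17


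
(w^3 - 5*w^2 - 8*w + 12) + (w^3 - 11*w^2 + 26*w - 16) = 2*w^3 - 16*w^2 + 18*w - 4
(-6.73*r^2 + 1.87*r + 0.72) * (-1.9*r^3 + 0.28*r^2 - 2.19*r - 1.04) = 12.787*r^5 - 5.4374*r^4 + 13.8943*r^3 + 3.1055*r^2 - 3.5216*r - 0.7488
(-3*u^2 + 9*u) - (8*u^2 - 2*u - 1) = -11*u^2 + 11*u + 1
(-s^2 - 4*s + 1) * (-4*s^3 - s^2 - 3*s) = 4*s^5 + 17*s^4 + 3*s^3 + 11*s^2 - 3*s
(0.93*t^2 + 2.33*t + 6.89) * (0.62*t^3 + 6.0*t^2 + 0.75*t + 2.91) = 0.5766*t^5 + 7.0246*t^4 + 18.9493*t^3 + 45.7938*t^2 + 11.9478*t + 20.0499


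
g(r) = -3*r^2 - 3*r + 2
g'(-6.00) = 33.00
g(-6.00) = -88.00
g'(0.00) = -3.00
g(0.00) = 2.00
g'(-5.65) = 30.90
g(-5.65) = -76.82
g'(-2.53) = 12.18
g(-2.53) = -9.61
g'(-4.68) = 25.08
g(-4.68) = -49.67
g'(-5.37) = 29.22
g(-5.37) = -68.40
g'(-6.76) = 37.56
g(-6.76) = -114.81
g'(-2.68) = 13.08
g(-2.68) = -11.51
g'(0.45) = -5.70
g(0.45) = 0.04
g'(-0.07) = -2.58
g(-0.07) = 2.20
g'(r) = -6*r - 3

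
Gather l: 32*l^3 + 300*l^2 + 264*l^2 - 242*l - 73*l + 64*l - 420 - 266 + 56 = 32*l^3 + 564*l^2 - 251*l - 630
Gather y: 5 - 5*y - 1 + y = 4 - 4*y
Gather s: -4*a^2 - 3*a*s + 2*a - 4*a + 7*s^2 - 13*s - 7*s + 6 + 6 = -4*a^2 - 2*a + 7*s^2 + s*(-3*a - 20) + 12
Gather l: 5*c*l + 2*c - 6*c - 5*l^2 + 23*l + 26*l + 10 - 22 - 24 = -4*c - 5*l^2 + l*(5*c + 49) - 36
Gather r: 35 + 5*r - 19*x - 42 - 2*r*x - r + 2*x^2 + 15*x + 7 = r*(4 - 2*x) + 2*x^2 - 4*x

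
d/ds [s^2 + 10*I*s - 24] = 2*s + 10*I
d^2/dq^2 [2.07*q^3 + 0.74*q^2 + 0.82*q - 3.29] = 12.42*q + 1.48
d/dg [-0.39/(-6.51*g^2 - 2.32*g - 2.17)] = (-5.0778*g - 0.9048)/(6.51*g^2 + 2.32*g + 2.17)^2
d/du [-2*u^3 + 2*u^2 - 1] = 2*u*(2 - 3*u)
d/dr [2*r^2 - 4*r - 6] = 4*r - 4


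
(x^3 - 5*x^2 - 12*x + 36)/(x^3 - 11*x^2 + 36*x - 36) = (x + 3)/(x - 3)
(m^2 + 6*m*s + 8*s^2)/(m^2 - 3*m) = (m^2 + 6*m*s + 8*s^2)/(m*(m - 3))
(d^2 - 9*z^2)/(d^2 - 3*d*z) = (d + 3*z)/d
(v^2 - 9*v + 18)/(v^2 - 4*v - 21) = (-v^2 + 9*v - 18)/(-v^2 + 4*v + 21)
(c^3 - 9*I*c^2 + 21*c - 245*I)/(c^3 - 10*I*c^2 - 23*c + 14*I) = (c^2 - 2*I*c + 35)/(c^2 - 3*I*c - 2)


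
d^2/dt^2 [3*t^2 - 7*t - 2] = 6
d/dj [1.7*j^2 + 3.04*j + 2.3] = 3.4*j + 3.04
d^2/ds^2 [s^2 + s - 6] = 2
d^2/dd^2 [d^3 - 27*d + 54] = 6*d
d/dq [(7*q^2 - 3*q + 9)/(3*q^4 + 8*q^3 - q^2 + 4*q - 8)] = (-42*q^5 - 29*q^4 - 60*q^3 - 191*q^2 - 94*q - 12)/(9*q^8 + 48*q^7 + 58*q^6 + 8*q^5 + 17*q^4 - 136*q^3 + 32*q^2 - 64*q + 64)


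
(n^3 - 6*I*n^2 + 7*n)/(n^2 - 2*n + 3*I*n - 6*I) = n*(n^2 - 6*I*n + 7)/(n^2 + n*(-2 + 3*I) - 6*I)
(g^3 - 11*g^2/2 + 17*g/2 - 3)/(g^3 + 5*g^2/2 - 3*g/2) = (g^2 - 5*g + 6)/(g*(g + 3))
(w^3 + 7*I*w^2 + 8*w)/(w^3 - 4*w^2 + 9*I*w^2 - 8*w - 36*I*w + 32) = w*(w - I)/(w^2 + w*(-4 + I) - 4*I)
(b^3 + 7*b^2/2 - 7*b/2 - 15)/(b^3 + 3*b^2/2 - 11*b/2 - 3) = (2*b + 5)/(2*b + 1)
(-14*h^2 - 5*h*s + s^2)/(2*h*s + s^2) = (-7*h + s)/s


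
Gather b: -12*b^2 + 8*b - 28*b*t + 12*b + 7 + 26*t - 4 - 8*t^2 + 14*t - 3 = -12*b^2 + b*(20 - 28*t) - 8*t^2 + 40*t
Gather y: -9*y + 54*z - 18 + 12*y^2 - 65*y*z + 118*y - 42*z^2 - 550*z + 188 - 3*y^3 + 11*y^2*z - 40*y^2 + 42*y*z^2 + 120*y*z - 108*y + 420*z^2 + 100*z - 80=-3*y^3 + y^2*(11*z - 28) + y*(42*z^2 + 55*z + 1) + 378*z^2 - 396*z + 90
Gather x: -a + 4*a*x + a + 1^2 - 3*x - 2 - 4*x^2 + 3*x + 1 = 4*a*x - 4*x^2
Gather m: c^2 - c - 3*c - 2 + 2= c^2 - 4*c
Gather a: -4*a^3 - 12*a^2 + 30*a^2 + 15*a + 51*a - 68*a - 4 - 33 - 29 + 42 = -4*a^3 + 18*a^2 - 2*a - 24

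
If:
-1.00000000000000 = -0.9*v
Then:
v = 1.11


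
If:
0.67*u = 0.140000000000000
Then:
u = 0.21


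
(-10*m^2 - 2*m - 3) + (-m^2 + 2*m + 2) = -11*m^2 - 1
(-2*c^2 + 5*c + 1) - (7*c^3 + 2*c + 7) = -7*c^3 - 2*c^2 + 3*c - 6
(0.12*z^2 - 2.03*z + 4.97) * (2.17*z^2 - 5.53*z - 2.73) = 0.2604*z^4 - 5.0687*z^3 + 21.6832*z^2 - 21.9422*z - 13.5681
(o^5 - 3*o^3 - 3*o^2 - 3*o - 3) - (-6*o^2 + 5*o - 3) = o^5 - 3*o^3 + 3*o^2 - 8*o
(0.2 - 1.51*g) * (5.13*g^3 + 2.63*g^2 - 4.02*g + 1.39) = -7.7463*g^4 - 2.9453*g^3 + 6.5962*g^2 - 2.9029*g + 0.278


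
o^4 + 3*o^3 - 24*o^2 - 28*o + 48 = (o - 4)*(o - 1)*(o + 2)*(o + 6)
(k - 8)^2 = k^2 - 16*k + 64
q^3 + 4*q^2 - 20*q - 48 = (q - 4)*(q + 2)*(q + 6)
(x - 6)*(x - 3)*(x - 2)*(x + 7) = x^4 - 4*x^3 - 41*x^2 + 216*x - 252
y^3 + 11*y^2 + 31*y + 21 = (y + 1)*(y + 3)*(y + 7)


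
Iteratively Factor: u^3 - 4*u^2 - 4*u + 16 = (u - 4)*(u^2 - 4) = (u - 4)*(u - 2)*(u + 2)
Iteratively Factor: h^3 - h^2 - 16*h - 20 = (h + 2)*(h^2 - 3*h - 10) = (h - 5)*(h + 2)*(h + 2)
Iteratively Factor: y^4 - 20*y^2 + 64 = (y + 4)*(y^3 - 4*y^2 - 4*y + 16) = (y + 2)*(y + 4)*(y^2 - 6*y + 8) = (y - 2)*(y + 2)*(y + 4)*(y - 4)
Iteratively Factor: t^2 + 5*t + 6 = (t + 3)*(t + 2)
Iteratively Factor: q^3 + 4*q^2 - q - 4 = (q + 4)*(q^2 - 1) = (q + 1)*(q + 4)*(q - 1)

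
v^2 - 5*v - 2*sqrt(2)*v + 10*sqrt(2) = (v - 5)*(v - 2*sqrt(2))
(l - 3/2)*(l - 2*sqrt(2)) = l^2 - 2*sqrt(2)*l - 3*l/2 + 3*sqrt(2)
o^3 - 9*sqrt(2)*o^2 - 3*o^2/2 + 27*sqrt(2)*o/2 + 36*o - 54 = (o - 3/2)*(o - 6*sqrt(2))*(o - 3*sqrt(2))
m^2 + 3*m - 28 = (m - 4)*(m + 7)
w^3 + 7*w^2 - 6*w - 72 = (w - 3)*(w + 4)*(w + 6)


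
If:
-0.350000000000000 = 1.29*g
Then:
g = -0.27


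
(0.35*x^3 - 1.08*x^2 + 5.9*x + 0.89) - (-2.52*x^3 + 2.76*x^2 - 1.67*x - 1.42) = 2.87*x^3 - 3.84*x^2 + 7.57*x + 2.31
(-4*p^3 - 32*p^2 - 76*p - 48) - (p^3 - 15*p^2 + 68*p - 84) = -5*p^3 - 17*p^2 - 144*p + 36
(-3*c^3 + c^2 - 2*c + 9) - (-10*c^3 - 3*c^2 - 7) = 7*c^3 + 4*c^2 - 2*c + 16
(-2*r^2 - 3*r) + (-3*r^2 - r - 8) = -5*r^2 - 4*r - 8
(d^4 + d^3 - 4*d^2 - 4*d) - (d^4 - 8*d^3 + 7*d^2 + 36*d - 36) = 9*d^3 - 11*d^2 - 40*d + 36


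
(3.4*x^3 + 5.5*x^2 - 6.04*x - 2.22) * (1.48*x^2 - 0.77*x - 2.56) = 5.032*x^5 + 5.522*x^4 - 21.8782*x^3 - 12.7148*x^2 + 17.1718*x + 5.6832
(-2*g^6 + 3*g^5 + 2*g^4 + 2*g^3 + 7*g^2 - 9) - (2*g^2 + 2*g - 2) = -2*g^6 + 3*g^5 + 2*g^4 + 2*g^3 + 5*g^2 - 2*g - 7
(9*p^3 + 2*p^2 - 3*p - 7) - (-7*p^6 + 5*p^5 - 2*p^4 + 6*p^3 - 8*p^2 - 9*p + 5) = 7*p^6 - 5*p^5 + 2*p^4 + 3*p^3 + 10*p^2 + 6*p - 12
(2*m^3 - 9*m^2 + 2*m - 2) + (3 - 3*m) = 2*m^3 - 9*m^2 - m + 1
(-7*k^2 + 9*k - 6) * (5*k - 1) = -35*k^3 + 52*k^2 - 39*k + 6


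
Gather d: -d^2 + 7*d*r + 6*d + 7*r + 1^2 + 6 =-d^2 + d*(7*r + 6) + 7*r + 7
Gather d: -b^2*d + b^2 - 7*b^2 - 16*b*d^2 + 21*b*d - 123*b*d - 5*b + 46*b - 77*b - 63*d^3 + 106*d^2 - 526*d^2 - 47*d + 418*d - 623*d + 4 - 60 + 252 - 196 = -6*b^2 - 36*b - 63*d^3 + d^2*(-16*b - 420) + d*(-b^2 - 102*b - 252)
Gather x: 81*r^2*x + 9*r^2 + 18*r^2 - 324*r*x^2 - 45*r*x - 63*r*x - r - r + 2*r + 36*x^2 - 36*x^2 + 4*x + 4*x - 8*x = 27*r^2 - 324*r*x^2 + x*(81*r^2 - 108*r)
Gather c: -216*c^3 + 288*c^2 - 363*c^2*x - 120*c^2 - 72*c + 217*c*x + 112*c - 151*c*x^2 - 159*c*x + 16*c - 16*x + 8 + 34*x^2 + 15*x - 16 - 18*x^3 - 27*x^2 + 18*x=-216*c^3 + c^2*(168 - 363*x) + c*(-151*x^2 + 58*x + 56) - 18*x^3 + 7*x^2 + 17*x - 8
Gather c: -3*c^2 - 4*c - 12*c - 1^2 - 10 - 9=-3*c^2 - 16*c - 20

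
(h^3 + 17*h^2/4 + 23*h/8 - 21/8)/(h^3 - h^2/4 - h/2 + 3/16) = 2*(4*h^2 + 19*h + 21)/(8*h^2 + 2*h - 3)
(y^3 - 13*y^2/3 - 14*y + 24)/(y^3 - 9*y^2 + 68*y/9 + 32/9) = 3*(y^2 - 3*y - 18)/(3*y^2 - 23*y - 8)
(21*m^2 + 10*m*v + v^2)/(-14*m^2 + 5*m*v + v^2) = (3*m + v)/(-2*m + v)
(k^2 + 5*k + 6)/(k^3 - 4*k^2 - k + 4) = (k^2 + 5*k + 6)/(k^3 - 4*k^2 - k + 4)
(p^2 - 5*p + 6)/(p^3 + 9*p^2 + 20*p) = (p^2 - 5*p + 6)/(p*(p^2 + 9*p + 20))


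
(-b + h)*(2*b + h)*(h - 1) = -2*b^2*h + 2*b^2 + b*h^2 - b*h + h^3 - h^2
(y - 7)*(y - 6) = y^2 - 13*y + 42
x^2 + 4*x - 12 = (x - 2)*(x + 6)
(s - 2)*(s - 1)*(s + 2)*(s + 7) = s^4 + 6*s^3 - 11*s^2 - 24*s + 28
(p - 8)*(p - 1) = p^2 - 9*p + 8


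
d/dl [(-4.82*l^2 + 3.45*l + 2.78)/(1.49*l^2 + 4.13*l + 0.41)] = (-25.0471*l^2 - 12.2368*l - 10.0669)/(2.2201*l^4 + 12.3074*l^3 + 18.2787*l^2 + 3.3866*l + 0.1681)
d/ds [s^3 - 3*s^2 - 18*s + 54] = 3*s^2 - 6*s - 18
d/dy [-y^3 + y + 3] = 1 - 3*y^2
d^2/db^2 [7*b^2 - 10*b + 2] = 14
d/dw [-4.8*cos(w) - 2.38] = 4.8*sin(w)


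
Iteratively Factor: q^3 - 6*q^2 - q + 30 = (q - 3)*(q^2 - 3*q - 10) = (q - 3)*(q + 2)*(q - 5)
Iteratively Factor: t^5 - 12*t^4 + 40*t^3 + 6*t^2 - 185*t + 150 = (t - 3)*(t^4 - 9*t^3 + 13*t^2 + 45*t - 50) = (t - 3)*(t + 2)*(t^3 - 11*t^2 + 35*t - 25) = (t - 3)*(t - 1)*(t + 2)*(t^2 - 10*t + 25) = (t - 5)*(t - 3)*(t - 1)*(t + 2)*(t - 5)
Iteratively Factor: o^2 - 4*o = (o)*(o - 4)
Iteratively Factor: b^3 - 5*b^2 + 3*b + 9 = (b + 1)*(b^2 - 6*b + 9) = (b - 3)*(b + 1)*(b - 3)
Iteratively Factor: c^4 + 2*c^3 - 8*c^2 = (c + 4)*(c^3 - 2*c^2) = c*(c + 4)*(c^2 - 2*c) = c*(c - 2)*(c + 4)*(c)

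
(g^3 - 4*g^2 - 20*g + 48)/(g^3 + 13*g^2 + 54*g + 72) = (g^2 - 8*g + 12)/(g^2 + 9*g + 18)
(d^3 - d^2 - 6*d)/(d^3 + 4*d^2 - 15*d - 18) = d*(d + 2)/(d^2 + 7*d + 6)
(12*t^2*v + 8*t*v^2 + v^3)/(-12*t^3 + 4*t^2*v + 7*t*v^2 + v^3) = -v/(t - v)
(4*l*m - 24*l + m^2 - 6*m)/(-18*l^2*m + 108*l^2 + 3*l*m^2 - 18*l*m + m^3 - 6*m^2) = (-4*l - m)/(18*l^2 - 3*l*m - m^2)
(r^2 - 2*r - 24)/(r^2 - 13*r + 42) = (r + 4)/(r - 7)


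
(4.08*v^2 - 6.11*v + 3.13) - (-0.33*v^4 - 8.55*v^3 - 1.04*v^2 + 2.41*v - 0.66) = 0.33*v^4 + 8.55*v^3 + 5.12*v^2 - 8.52*v + 3.79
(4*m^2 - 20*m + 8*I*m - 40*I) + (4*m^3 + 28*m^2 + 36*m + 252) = 4*m^3 + 32*m^2 + 16*m + 8*I*m + 252 - 40*I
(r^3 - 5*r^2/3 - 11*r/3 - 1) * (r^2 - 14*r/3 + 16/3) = r^5 - 19*r^4/3 + 85*r^3/9 + 65*r^2/9 - 134*r/9 - 16/3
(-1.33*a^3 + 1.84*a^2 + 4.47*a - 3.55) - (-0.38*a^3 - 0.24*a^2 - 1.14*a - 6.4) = -0.95*a^3 + 2.08*a^2 + 5.61*a + 2.85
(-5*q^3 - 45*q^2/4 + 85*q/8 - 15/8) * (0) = 0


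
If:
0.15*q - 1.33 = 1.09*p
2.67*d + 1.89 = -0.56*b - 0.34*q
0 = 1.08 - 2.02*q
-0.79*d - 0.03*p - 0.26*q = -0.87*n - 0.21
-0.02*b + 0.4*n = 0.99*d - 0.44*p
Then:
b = 0.60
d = -0.90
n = -0.94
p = -1.15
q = 0.53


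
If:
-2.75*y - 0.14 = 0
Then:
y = -0.05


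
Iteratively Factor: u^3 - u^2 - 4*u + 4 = (u - 2)*(u^2 + u - 2) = (u - 2)*(u - 1)*(u + 2)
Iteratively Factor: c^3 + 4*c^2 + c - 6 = (c - 1)*(c^2 + 5*c + 6) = (c - 1)*(c + 3)*(c + 2)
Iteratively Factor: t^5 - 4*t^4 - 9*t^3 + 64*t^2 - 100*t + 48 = (t - 2)*(t^4 - 2*t^3 - 13*t^2 + 38*t - 24) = (t - 2)^2*(t^3 - 13*t + 12) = (t - 2)^2*(t - 1)*(t^2 + t - 12) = (t - 3)*(t - 2)^2*(t - 1)*(t + 4)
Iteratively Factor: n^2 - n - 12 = (n + 3)*(n - 4)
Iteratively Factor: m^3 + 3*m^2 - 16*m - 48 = (m + 4)*(m^2 - m - 12) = (m - 4)*(m + 4)*(m + 3)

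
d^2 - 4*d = d*(d - 4)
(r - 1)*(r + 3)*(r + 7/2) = r^3 + 11*r^2/2 + 4*r - 21/2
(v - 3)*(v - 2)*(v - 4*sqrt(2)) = v^3 - 4*sqrt(2)*v^2 - 5*v^2 + 6*v + 20*sqrt(2)*v - 24*sqrt(2)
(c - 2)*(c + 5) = c^2 + 3*c - 10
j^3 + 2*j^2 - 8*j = j*(j - 2)*(j + 4)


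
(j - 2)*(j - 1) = j^2 - 3*j + 2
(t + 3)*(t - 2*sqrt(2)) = t^2 - 2*sqrt(2)*t + 3*t - 6*sqrt(2)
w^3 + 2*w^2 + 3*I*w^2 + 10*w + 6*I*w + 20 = (w + 2)*(w - 2*I)*(w + 5*I)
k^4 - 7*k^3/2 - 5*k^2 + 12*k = k*(k - 4)*(k - 3/2)*(k + 2)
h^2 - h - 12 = (h - 4)*(h + 3)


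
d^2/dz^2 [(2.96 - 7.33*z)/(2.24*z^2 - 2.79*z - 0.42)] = ((4.48*z - 2.79)*(7.33*z - 2.96)*(8.96*z - 5.58) + (98.5152*z - 54.1622)*(-2.24*z^2 + 2.79*z + 0.42))/(-2.24*z^2 + 2.79*z + 0.42)^3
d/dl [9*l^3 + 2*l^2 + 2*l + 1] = 27*l^2 + 4*l + 2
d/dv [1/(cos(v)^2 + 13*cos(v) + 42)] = (2*cos(v) + 13)*sin(v)/(cos(v)^2 + 13*cos(v) + 42)^2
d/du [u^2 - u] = 2*u - 1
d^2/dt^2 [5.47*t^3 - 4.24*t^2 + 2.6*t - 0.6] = 32.82*t - 8.48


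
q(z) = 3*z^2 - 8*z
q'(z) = 6*z - 8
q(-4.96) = 113.48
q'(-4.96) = -37.76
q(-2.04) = 28.80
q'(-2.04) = -20.24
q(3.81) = 13.07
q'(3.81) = 14.86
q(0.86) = -4.66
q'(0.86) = -2.84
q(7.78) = 119.35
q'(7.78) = 38.68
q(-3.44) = 63.02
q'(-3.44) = -28.64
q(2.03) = -3.88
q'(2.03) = 4.18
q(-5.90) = 151.63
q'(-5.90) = -43.40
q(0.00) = 0.00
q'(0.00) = -8.00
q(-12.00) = 528.00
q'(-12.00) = -80.00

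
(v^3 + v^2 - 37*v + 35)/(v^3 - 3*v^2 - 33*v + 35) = (v^2 + 2*v - 35)/(v^2 - 2*v - 35)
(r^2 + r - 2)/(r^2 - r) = (r + 2)/r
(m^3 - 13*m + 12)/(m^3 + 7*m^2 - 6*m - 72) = (m - 1)/(m + 6)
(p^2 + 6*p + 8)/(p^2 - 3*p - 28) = (p + 2)/(p - 7)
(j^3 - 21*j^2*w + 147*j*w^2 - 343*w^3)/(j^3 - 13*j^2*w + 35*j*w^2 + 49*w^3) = (j - 7*w)/(j + w)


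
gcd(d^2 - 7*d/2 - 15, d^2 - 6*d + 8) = 1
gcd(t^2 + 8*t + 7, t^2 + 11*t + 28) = t + 7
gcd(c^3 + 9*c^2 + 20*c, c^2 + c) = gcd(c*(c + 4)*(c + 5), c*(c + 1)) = c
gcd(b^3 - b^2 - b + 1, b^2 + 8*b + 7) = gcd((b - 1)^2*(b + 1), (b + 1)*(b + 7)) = b + 1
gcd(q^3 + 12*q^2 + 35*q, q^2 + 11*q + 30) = q + 5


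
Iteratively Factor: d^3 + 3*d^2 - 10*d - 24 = (d + 4)*(d^2 - d - 6) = (d + 2)*(d + 4)*(d - 3)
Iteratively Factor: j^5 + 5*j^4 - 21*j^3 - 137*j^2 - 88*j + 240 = (j - 1)*(j^4 + 6*j^3 - 15*j^2 - 152*j - 240) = (j - 1)*(j + 4)*(j^3 + 2*j^2 - 23*j - 60) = (j - 1)*(j + 3)*(j + 4)*(j^2 - j - 20) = (j - 1)*(j + 3)*(j + 4)^2*(j - 5)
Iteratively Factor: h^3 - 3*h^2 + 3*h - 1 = (h - 1)*(h^2 - 2*h + 1) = (h - 1)^2*(h - 1)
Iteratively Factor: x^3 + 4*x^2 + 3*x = (x + 1)*(x^2 + 3*x) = x*(x + 1)*(x + 3)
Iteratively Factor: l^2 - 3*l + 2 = (l - 2)*(l - 1)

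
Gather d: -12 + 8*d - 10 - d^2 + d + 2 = -d^2 + 9*d - 20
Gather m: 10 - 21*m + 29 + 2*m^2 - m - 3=2*m^2 - 22*m + 36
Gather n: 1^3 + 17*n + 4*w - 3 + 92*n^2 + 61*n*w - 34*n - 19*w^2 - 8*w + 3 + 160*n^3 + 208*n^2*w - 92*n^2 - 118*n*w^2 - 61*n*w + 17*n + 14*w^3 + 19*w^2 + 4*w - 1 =160*n^3 + 208*n^2*w - 118*n*w^2 + 14*w^3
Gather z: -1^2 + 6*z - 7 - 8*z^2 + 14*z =-8*z^2 + 20*z - 8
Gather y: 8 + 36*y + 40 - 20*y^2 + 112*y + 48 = -20*y^2 + 148*y + 96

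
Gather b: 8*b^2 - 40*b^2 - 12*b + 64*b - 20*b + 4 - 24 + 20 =-32*b^2 + 32*b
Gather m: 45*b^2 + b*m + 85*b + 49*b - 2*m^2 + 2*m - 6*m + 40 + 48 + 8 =45*b^2 + 134*b - 2*m^2 + m*(b - 4) + 96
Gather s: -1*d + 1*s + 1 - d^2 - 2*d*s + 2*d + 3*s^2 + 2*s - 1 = -d^2 + d + 3*s^2 + s*(3 - 2*d)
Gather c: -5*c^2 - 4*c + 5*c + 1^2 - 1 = -5*c^2 + c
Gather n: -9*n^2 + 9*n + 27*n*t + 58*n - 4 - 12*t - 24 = -9*n^2 + n*(27*t + 67) - 12*t - 28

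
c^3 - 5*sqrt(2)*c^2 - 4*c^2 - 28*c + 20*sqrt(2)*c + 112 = (c - 4)*(c - 7*sqrt(2))*(c + 2*sqrt(2))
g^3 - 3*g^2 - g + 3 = (g - 3)*(g - 1)*(g + 1)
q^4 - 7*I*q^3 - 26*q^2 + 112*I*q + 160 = (q - 4)*(q + 4)*(q - 5*I)*(q - 2*I)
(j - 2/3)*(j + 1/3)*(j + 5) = j^3 + 14*j^2/3 - 17*j/9 - 10/9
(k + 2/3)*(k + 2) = k^2 + 8*k/3 + 4/3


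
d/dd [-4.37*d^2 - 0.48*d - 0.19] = -8.74*d - 0.48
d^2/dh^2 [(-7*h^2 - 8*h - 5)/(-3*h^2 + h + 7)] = 2*(93*h^3 + 576*h^2 + 459*h + 397)/(27*h^6 - 27*h^5 - 180*h^4 + 125*h^3 + 420*h^2 - 147*h - 343)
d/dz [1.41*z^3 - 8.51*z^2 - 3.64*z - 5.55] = 4.23*z^2 - 17.02*z - 3.64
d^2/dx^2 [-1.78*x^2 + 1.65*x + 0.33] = -3.56000000000000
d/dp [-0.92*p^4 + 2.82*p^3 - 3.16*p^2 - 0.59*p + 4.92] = -3.68*p^3 + 8.46*p^2 - 6.32*p - 0.59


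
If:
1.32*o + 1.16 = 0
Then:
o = -0.88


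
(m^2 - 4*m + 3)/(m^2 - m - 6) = (m - 1)/(m + 2)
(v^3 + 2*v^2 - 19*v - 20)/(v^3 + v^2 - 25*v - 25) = (v - 4)/(v - 5)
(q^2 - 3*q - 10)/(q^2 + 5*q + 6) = (q - 5)/(q + 3)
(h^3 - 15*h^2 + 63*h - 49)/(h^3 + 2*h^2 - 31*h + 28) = (h^2 - 14*h + 49)/(h^2 + 3*h - 28)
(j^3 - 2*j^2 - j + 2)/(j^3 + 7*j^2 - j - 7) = (j - 2)/(j + 7)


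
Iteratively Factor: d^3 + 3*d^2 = (d + 3)*(d^2) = d*(d + 3)*(d)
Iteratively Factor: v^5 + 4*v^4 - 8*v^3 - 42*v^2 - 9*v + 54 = (v + 3)*(v^4 + v^3 - 11*v^2 - 9*v + 18) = (v - 1)*(v + 3)*(v^3 + 2*v^2 - 9*v - 18) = (v - 1)*(v + 2)*(v + 3)*(v^2 - 9) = (v - 1)*(v + 2)*(v + 3)^2*(v - 3)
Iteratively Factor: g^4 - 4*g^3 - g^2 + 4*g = (g - 4)*(g^3 - g) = (g - 4)*(g - 1)*(g^2 + g) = g*(g - 4)*(g - 1)*(g + 1)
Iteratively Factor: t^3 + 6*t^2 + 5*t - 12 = (t + 3)*(t^2 + 3*t - 4) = (t + 3)*(t + 4)*(t - 1)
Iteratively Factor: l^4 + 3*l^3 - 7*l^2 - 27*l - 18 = (l + 2)*(l^3 + l^2 - 9*l - 9) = (l + 1)*(l + 2)*(l^2 - 9) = (l + 1)*(l + 2)*(l + 3)*(l - 3)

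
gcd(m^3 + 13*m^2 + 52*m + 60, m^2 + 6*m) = m + 6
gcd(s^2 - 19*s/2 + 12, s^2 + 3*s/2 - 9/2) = s - 3/2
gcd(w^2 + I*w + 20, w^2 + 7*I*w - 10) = w + 5*I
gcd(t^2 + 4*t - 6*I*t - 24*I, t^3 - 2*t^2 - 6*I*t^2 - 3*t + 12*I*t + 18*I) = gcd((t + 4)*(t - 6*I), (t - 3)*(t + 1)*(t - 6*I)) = t - 6*I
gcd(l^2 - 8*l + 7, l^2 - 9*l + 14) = l - 7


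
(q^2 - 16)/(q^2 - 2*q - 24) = (q - 4)/(q - 6)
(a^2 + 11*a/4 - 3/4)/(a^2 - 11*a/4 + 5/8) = 2*(a + 3)/(2*a - 5)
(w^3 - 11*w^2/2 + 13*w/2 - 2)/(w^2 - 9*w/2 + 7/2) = (2*w^2 - 9*w + 4)/(2*w - 7)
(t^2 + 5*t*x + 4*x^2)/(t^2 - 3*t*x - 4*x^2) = (-t - 4*x)/(-t + 4*x)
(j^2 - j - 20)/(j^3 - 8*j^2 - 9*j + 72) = (j^2 - j - 20)/(j^3 - 8*j^2 - 9*j + 72)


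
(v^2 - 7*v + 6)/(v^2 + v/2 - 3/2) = 2*(v - 6)/(2*v + 3)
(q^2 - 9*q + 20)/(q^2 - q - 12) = (q - 5)/(q + 3)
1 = 1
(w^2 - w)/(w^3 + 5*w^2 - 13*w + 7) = w/(w^2 + 6*w - 7)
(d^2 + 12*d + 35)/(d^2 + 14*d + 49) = (d + 5)/(d + 7)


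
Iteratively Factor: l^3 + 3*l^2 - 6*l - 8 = (l + 4)*(l^2 - l - 2) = (l - 2)*(l + 4)*(l + 1)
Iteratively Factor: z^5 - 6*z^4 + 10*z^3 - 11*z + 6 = (z - 1)*(z^4 - 5*z^3 + 5*z^2 + 5*z - 6) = (z - 3)*(z - 1)*(z^3 - 2*z^2 - z + 2) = (z - 3)*(z - 2)*(z - 1)*(z^2 - 1) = (z - 3)*(z - 2)*(z - 1)^2*(z + 1)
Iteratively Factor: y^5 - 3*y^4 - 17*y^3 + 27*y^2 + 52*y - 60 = (y - 1)*(y^4 - 2*y^3 - 19*y^2 + 8*y + 60) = (y - 5)*(y - 1)*(y^3 + 3*y^2 - 4*y - 12) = (y - 5)*(y - 1)*(y + 2)*(y^2 + y - 6) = (y - 5)*(y - 1)*(y + 2)*(y + 3)*(y - 2)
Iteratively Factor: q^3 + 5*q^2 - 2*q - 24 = (q + 3)*(q^2 + 2*q - 8) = (q - 2)*(q + 3)*(q + 4)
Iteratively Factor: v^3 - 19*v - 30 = (v + 3)*(v^2 - 3*v - 10) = (v - 5)*(v + 3)*(v + 2)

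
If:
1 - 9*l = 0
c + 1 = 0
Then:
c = -1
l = 1/9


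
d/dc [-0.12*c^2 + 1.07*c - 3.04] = 1.07 - 0.24*c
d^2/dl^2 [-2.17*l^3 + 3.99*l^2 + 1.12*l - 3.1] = 7.98 - 13.02*l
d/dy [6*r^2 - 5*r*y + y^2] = -5*r + 2*y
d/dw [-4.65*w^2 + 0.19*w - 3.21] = 0.19 - 9.3*w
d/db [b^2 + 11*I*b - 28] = 2*b + 11*I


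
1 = 1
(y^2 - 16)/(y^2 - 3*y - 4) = (y + 4)/(y + 1)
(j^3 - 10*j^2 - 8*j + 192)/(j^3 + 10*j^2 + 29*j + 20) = (j^2 - 14*j + 48)/(j^2 + 6*j + 5)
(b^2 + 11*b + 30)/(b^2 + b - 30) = (b + 5)/(b - 5)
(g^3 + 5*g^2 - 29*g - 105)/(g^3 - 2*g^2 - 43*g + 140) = (g + 3)/(g - 4)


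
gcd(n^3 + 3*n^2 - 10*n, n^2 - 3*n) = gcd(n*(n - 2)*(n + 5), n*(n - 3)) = n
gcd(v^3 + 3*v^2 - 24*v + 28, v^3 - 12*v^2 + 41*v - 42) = v - 2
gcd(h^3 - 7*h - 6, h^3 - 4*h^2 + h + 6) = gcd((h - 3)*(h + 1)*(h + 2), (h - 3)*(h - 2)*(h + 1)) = h^2 - 2*h - 3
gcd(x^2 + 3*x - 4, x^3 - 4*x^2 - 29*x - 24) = 1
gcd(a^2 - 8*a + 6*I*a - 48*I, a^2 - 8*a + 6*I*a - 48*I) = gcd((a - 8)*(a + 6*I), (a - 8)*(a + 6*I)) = a^2 + a*(-8 + 6*I) - 48*I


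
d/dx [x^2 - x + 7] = 2*x - 1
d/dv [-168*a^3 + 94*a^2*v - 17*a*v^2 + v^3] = 94*a^2 - 34*a*v + 3*v^2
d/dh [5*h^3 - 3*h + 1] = 15*h^2 - 3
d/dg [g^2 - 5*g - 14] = 2*g - 5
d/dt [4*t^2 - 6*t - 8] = 8*t - 6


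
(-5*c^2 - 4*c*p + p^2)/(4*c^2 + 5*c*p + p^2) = (-5*c + p)/(4*c + p)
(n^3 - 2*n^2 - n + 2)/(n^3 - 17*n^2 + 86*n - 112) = (n^2 - 1)/(n^2 - 15*n + 56)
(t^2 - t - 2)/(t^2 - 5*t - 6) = (t - 2)/(t - 6)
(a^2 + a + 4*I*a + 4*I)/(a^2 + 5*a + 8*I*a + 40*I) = (a^2 + a*(1 + 4*I) + 4*I)/(a^2 + a*(5 + 8*I) + 40*I)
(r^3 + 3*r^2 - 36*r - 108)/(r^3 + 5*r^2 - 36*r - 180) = (r + 3)/(r + 5)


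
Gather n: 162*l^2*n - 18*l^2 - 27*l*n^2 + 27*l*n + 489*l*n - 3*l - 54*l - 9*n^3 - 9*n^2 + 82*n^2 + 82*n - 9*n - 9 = -18*l^2 - 57*l - 9*n^3 + n^2*(73 - 27*l) + n*(162*l^2 + 516*l + 73) - 9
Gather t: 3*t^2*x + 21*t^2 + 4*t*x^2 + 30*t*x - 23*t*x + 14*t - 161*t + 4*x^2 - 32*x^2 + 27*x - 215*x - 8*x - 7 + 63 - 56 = t^2*(3*x + 21) + t*(4*x^2 + 7*x - 147) - 28*x^2 - 196*x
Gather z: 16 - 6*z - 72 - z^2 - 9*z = -z^2 - 15*z - 56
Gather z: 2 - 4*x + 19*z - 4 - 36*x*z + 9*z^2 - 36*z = -4*x + 9*z^2 + z*(-36*x - 17) - 2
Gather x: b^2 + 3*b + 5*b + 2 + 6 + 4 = b^2 + 8*b + 12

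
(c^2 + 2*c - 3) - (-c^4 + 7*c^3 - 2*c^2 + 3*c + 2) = c^4 - 7*c^3 + 3*c^2 - c - 5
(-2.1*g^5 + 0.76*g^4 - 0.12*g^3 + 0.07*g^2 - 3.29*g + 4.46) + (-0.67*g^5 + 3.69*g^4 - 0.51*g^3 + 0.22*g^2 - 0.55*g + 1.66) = -2.77*g^5 + 4.45*g^4 - 0.63*g^3 + 0.29*g^2 - 3.84*g + 6.12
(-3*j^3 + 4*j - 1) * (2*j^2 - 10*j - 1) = -6*j^5 + 30*j^4 + 11*j^3 - 42*j^2 + 6*j + 1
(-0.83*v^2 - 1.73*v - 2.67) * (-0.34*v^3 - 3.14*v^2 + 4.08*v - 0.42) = 0.2822*v^5 + 3.1944*v^4 + 2.9536*v^3 + 1.674*v^2 - 10.167*v + 1.1214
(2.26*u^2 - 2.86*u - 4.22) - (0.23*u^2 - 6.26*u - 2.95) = 2.03*u^2 + 3.4*u - 1.27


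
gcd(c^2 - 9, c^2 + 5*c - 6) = 1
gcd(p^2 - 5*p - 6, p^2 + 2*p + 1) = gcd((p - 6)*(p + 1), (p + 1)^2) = p + 1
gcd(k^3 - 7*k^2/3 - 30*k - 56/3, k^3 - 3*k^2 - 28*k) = k^2 - 3*k - 28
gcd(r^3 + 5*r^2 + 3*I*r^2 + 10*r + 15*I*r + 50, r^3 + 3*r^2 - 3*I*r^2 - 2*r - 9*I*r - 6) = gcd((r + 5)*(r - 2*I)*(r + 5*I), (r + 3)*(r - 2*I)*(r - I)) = r - 2*I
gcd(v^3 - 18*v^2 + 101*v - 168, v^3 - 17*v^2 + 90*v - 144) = v^2 - 11*v + 24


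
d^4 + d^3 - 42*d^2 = d^2*(d - 6)*(d + 7)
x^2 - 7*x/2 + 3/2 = (x - 3)*(x - 1/2)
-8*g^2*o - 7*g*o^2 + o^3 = o*(-8*g + o)*(g + o)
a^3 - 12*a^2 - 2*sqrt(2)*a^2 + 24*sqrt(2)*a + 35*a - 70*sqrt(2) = (a - 7)*(a - 5)*(a - 2*sqrt(2))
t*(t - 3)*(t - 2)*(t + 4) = t^4 - t^3 - 14*t^2 + 24*t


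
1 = 1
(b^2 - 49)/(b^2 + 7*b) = (b - 7)/b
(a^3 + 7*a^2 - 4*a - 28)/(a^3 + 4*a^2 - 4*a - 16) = (a + 7)/(a + 4)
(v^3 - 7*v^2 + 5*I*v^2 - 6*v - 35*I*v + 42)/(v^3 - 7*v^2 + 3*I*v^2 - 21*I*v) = (v + 2*I)/v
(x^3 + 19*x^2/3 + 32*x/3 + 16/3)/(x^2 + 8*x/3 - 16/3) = (3*x^2 + 7*x + 4)/(3*x - 4)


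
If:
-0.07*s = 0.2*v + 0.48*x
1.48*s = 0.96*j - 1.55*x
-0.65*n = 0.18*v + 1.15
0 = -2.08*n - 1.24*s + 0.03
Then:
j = 0.136225952645209*x + 3.96752450980392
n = 0.571672500640314*x - 1.5197963800905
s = 2.57352941176471 - 0.958934517203108*x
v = -2.06437291897891*x - 0.900735294117647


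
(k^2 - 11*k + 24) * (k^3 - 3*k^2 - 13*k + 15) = k^5 - 14*k^4 + 44*k^3 + 86*k^2 - 477*k + 360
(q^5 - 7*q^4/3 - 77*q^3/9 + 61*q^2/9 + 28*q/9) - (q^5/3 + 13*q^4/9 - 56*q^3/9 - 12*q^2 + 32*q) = 2*q^5/3 - 34*q^4/9 - 7*q^3/3 + 169*q^2/9 - 260*q/9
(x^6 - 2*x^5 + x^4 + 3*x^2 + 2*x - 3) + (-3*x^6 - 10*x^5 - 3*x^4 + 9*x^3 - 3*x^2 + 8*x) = -2*x^6 - 12*x^5 - 2*x^4 + 9*x^3 + 10*x - 3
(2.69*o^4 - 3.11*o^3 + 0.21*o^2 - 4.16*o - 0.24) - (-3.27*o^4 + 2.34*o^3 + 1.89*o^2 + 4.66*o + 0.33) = 5.96*o^4 - 5.45*o^3 - 1.68*o^2 - 8.82*o - 0.57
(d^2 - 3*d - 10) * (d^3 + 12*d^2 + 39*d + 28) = d^5 + 9*d^4 - 7*d^3 - 209*d^2 - 474*d - 280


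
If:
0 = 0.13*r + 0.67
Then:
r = -5.15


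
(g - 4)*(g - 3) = g^2 - 7*g + 12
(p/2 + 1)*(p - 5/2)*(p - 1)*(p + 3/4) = p^4/2 - 3*p^3/8 - 45*p^2/16 + 13*p/16 + 15/8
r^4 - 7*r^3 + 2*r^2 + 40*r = r*(r - 5)*(r - 4)*(r + 2)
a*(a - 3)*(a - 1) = a^3 - 4*a^2 + 3*a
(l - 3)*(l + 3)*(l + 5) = l^3 + 5*l^2 - 9*l - 45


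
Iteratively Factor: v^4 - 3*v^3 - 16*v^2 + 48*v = (v)*(v^3 - 3*v^2 - 16*v + 48) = v*(v + 4)*(v^2 - 7*v + 12) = v*(v - 3)*(v + 4)*(v - 4)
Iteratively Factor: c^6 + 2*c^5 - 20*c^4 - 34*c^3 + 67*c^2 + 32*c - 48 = (c + 3)*(c^5 - c^4 - 17*c^3 + 17*c^2 + 16*c - 16) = (c - 1)*(c + 3)*(c^4 - 17*c^2 + 16) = (c - 1)^2*(c + 3)*(c^3 + c^2 - 16*c - 16) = (c - 1)^2*(c + 3)*(c + 4)*(c^2 - 3*c - 4) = (c - 4)*(c - 1)^2*(c + 3)*(c + 4)*(c + 1)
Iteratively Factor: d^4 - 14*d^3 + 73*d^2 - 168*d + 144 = (d - 4)*(d^3 - 10*d^2 + 33*d - 36) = (d - 4)^2*(d^2 - 6*d + 9) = (d - 4)^2*(d - 3)*(d - 3)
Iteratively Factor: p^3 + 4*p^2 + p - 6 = (p + 3)*(p^2 + p - 2) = (p + 2)*(p + 3)*(p - 1)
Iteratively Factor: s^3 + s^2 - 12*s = (s - 3)*(s^2 + 4*s) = s*(s - 3)*(s + 4)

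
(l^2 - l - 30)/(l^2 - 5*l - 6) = (l + 5)/(l + 1)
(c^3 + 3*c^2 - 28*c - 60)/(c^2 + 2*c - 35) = (c^2 + 8*c + 12)/(c + 7)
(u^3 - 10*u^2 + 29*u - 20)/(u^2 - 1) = (u^2 - 9*u + 20)/(u + 1)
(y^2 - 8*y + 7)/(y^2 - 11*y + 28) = (y - 1)/(y - 4)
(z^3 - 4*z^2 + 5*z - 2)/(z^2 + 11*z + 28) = (z^3 - 4*z^2 + 5*z - 2)/(z^2 + 11*z + 28)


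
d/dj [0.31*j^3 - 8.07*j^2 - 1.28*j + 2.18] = 0.93*j^2 - 16.14*j - 1.28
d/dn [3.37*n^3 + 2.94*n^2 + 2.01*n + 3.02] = 10.11*n^2 + 5.88*n + 2.01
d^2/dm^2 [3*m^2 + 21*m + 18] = 6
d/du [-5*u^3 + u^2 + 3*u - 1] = -15*u^2 + 2*u + 3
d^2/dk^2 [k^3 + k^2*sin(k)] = -k^2*sin(k) + 4*k*cos(k) + 6*k + 2*sin(k)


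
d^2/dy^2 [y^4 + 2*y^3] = 12*y*(y + 1)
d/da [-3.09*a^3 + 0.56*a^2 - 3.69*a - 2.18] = -9.27*a^2 + 1.12*a - 3.69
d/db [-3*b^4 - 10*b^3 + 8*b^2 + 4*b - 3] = -12*b^3 - 30*b^2 + 16*b + 4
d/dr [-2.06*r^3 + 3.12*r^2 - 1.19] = r*(6.24 - 6.18*r)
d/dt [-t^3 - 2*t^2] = t*(-3*t - 4)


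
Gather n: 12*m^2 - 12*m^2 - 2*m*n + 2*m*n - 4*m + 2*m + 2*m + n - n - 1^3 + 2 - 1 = 0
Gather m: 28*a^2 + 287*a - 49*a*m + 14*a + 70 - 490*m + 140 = 28*a^2 + 301*a + m*(-49*a - 490) + 210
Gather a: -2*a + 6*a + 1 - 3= 4*a - 2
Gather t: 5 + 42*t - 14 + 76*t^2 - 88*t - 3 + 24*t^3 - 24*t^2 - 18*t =24*t^3 + 52*t^2 - 64*t - 12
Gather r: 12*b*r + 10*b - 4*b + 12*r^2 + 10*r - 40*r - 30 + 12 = 6*b + 12*r^2 + r*(12*b - 30) - 18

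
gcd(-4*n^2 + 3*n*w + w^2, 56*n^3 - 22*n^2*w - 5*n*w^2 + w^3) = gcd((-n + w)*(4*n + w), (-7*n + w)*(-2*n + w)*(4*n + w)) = 4*n + w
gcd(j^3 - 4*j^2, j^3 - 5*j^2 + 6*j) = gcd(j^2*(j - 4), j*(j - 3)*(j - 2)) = j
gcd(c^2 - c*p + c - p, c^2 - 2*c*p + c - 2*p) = c + 1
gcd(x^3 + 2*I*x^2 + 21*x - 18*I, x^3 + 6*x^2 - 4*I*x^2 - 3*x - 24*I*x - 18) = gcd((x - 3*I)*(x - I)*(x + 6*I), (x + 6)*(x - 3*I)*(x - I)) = x^2 - 4*I*x - 3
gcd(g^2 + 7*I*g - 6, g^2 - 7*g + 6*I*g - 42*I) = g + 6*I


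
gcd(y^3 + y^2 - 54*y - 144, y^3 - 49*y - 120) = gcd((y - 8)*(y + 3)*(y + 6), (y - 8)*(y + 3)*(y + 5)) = y^2 - 5*y - 24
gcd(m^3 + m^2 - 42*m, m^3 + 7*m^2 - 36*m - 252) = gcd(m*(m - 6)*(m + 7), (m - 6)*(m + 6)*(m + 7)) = m^2 + m - 42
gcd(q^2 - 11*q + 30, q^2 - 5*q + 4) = 1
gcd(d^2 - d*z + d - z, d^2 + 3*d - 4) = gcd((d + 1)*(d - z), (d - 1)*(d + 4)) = 1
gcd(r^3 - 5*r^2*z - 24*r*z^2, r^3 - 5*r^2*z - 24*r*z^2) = -r^3 + 5*r^2*z + 24*r*z^2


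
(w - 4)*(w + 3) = w^2 - w - 12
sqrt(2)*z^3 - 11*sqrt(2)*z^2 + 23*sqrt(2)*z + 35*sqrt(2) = (z - 7)*(z - 5)*(sqrt(2)*z + sqrt(2))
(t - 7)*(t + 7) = t^2 - 49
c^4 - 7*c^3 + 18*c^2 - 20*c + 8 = (c - 2)^3*(c - 1)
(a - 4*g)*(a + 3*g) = a^2 - a*g - 12*g^2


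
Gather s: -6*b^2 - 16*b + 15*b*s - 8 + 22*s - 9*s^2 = -6*b^2 - 16*b - 9*s^2 + s*(15*b + 22) - 8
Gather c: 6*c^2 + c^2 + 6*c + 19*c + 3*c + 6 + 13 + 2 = 7*c^2 + 28*c + 21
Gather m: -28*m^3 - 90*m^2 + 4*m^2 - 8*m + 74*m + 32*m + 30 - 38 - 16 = -28*m^3 - 86*m^2 + 98*m - 24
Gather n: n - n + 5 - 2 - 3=0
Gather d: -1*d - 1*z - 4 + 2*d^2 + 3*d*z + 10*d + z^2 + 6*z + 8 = 2*d^2 + d*(3*z + 9) + z^2 + 5*z + 4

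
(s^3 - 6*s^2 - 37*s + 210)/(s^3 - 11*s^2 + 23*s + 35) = (s + 6)/(s + 1)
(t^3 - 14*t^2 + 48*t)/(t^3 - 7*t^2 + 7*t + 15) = t*(t^2 - 14*t + 48)/(t^3 - 7*t^2 + 7*t + 15)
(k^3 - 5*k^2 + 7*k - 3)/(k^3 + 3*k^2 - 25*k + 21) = (k - 1)/(k + 7)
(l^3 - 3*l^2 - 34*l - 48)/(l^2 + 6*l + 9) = (l^2 - 6*l - 16)/(l + 3)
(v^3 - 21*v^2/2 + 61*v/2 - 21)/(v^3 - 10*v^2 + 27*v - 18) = (v - 7/2)/(v - 3)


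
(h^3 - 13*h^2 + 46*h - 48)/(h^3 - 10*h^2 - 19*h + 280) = (h^2 - 5*h + 6)/(h^2 - 2*h - 35)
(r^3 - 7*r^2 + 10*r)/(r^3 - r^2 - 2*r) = (r - 5)/(r + 1)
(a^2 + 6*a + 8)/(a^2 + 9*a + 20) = (a + 2)/(a + 5)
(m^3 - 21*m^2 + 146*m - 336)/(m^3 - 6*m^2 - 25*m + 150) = (m^2 - 15*m + 56)/(m^2 - 25)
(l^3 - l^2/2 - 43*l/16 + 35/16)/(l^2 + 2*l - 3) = (l^2 + l/2 - 35/16)/(l + 3)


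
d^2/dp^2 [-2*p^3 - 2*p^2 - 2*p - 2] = -12*p - 4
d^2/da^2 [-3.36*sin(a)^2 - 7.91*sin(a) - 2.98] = 7.91*sin(a) - 6.72*cos(2*a)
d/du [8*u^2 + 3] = 16*u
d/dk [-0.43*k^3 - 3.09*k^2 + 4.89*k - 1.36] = -1.29*k^2 - 6.18*k + 4.89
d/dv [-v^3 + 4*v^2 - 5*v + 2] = -3*v^2 + 8*v - 5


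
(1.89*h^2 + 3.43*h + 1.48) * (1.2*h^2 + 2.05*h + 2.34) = 2.268*h^4 + 7.9905*h^3 + 13.2301*h^2 + 11.0602*h + 3.4632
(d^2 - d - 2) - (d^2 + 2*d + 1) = -3*d - 3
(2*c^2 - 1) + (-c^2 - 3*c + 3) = c^2 - 3*c + 2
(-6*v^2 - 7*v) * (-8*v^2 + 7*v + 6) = 48*v^4 + 14*v^3 - 85*v^2 - 42*v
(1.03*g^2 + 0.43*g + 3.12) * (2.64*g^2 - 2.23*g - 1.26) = 2.7192*g^4 - 1.1617*g^3 + 5.9801*g^2 - 7.4994*g - 3.9312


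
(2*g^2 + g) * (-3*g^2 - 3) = -6*g^4 - 3*g^3 - 6*g^2 - 3*g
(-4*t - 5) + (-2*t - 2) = -6*t - 7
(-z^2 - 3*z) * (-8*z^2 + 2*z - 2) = 8*z^4 + 22*z^3 - 4*z^2 + 6*z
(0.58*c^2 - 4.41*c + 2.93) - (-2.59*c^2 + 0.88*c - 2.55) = 3.17*c^2 - 5.29*c + 5.48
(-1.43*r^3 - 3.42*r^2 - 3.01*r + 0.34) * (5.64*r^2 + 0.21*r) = -8.0652*r^5 - 19.5891*r^4 - 17.6946*r^3 + 1.2855*r^2 + 0.0714*r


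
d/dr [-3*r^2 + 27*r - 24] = 27 - 6*r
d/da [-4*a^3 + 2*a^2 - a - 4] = -12*a^2 + 4*a - 1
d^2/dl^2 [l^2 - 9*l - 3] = 2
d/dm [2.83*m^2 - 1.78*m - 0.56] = 5.66*m - 1.78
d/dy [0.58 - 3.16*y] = -3.16000000000000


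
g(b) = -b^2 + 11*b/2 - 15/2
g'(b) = 11/2 - 2*b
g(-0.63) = -11.36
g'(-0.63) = 6.76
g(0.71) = -4.10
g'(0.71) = 4.08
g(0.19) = -6.49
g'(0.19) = 5.12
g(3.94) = -1.35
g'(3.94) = -2.38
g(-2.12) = -23.65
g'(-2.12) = 9.74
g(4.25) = -2.19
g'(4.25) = -3.00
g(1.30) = -2.04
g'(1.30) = 2.90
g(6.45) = -13.63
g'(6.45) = -7.40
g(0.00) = -7.50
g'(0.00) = 5.50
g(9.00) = -39.00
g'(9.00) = -12.50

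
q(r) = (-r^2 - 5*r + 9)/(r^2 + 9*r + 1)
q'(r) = (-2*r - 9)*(-r^2 - 5*r + 9)/(r^2 + 9*r + 1)^2 + (-2*r - 5)/(r^2 + 9*r + 1)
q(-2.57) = -0.98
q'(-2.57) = -0.25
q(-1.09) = -1.74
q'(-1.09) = -1.19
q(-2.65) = -0.96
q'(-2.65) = -0.24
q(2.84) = -0.38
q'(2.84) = -0.15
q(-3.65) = -0.75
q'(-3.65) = -0.19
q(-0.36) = -5.06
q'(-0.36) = -17.81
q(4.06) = -0.51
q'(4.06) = -0.08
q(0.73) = 0.59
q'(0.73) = -1.56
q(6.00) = -0.63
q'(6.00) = -0.04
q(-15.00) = -1.55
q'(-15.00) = -0.08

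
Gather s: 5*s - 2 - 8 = 5*s - 10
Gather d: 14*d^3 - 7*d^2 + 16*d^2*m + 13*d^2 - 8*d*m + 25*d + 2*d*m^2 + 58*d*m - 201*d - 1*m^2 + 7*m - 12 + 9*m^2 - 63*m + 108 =14*d^3 + d^2*(16*m + 6) + d*(2*m^2 + 50*m - 176) + 8*m^2 - 56*m + 96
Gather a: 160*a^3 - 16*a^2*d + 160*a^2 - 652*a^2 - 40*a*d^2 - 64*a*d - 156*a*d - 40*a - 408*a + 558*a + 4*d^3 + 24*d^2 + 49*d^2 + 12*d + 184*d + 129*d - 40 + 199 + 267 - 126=160*a^3 + a^2*(-16*d - 492) + a*(-40*d^2 - 220*d + 110) + 4*d^3 + 73*d^2 + 325*d + 300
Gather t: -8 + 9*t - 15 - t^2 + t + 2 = -t^2 + 10*t - 21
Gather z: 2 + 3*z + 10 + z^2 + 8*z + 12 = z^2 + 11*z + 24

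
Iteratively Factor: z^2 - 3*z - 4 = (z + 1)*(z - 4)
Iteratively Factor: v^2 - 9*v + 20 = (v - 5)*(v - 4)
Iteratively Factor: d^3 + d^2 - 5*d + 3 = (d - 1)*(d^2 + 2*d - 3) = (d - 1)^2*(d + 3)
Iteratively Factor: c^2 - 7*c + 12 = (c - 3)*(c - 4)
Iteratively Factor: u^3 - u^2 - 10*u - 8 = (u + 1)*(u^2 - 2*u - 8) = (u - 4)*(u + 1)*(u + 2)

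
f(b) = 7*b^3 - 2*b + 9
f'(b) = 21*b^2 - 2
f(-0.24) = 9.38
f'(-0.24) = -0.79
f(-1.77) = -26.28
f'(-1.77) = 63.79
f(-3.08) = -189.37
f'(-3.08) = 197.21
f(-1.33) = -4.81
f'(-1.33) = 35.15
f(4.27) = 545.44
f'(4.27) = 380.89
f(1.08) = 15.66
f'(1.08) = 22.49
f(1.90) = 53.21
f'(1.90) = 73.81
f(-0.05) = 9.10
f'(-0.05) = -1.95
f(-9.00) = -5076.00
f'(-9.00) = 1699.00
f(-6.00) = -1491.00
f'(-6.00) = 754.00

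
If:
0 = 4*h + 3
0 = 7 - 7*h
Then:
No Solution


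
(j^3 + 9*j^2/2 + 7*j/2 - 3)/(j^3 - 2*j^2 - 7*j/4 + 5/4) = 2*(j^2 + 5*j + 6)/(2*j^2 - 3*j - 5)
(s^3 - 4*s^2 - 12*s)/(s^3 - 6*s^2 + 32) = s*(s - 6)/(s^2 - 8*s + 16)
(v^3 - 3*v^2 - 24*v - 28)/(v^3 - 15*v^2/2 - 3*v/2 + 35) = 2*(v + 2)/(2*v - 5)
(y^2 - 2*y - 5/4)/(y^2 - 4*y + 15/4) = (2*y + 1)/(2*y - 3)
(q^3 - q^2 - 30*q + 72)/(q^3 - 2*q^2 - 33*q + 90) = (q - 4)/(q - 5)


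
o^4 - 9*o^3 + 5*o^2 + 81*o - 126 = (o - 7)*(o - 3)*(o - 2)*(o + 3)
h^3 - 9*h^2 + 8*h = h*(h - 8)*(h - 1)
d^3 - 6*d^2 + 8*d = d*(d - 4)*(d - 2)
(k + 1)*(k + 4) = k^2 + 5*k + 4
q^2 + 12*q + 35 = (q + 5)*(q + 7)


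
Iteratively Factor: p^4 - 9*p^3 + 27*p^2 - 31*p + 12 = (p - 1)*(p^3 - 8*p^2 + 19*p - 12) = (p - 3)*(p - 1)*(p^2 - 5*p + 4) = (p - 4)*(p - 3)*(p - 1)*(p - 1)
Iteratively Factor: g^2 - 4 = (g + 2)*(g - 2)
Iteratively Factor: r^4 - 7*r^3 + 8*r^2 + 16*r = (r)*(r^3 - 7*r^2 + 8*r + 16) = r*(r - 4)*(r^2 - 3*r - 4) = r*(r - 4)*(r + 1)*(r - 4)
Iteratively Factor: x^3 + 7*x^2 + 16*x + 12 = (x + 2)*(x^2 + 5*x + 6) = (x + 2)*(x + 3)*(x + 2)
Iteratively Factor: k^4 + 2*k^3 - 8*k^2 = (k)*(k^3 + 2*k^2 - 8*k) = k*(k + 4)*(k^2 - 2*k) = k*(k - 2)*(k + 4)*(k)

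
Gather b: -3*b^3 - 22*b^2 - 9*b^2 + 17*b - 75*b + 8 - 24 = -3*b^3 - 31*b^2 - 58*b - 16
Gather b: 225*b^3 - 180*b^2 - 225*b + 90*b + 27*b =225*b^3 - 180*b^2 - 108*b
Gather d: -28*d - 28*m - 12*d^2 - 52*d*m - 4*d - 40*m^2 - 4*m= -12*d^2 + d*(-52*m - 32) - 40*m^2 - 32*m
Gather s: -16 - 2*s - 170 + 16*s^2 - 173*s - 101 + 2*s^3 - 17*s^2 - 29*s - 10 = 2*s^3 - s^2 - 204*s - 297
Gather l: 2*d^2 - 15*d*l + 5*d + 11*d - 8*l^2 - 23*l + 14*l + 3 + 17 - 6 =2*d^2 + 16*d - 8*l^2 + l*(-15*d - 9) + 14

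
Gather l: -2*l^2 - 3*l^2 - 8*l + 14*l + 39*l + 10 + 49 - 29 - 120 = -5*l^2 + 45*l - 90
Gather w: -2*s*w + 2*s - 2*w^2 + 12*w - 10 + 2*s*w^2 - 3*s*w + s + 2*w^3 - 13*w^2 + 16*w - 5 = 3*s + 2*w^3 + w^2*(2*s - 15) + w*(28 - 5*s) - 15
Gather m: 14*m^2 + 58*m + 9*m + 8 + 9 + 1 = 14*m^2 + 67*m + 18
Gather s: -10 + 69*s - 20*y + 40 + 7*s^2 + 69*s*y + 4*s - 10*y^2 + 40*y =7*s^2 + s*(69*y + 73) - 10*y^2 + 20*y + 30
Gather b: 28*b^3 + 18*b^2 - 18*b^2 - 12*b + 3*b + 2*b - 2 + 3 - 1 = 28*b^3 - 7*b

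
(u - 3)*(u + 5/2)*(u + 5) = u^3 + 9*u^2/2 - 10*u - 75/2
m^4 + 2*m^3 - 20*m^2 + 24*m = m*(m - 2)^2*(m + 6)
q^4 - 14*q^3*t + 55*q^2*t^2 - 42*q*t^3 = q*(q - 7*t)*(q - 6*t)*(q - t)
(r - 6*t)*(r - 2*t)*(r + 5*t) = r^3 - 3*r^2*t - 28*r*t^2 + 60*t^3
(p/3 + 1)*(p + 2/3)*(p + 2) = p^3/3 + 17*p^2/9 + 28*p/9 + 4/3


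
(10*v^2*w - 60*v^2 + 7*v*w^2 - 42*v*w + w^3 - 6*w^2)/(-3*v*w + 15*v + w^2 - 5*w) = (-10*v^2*w + 60*v^2 - 7*v*w^2 + 42*v*w - w^3 + 6*w^2)/(3*v*w - 15*v - w^2 + 5*w)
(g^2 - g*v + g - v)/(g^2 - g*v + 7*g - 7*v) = (g + 1)/(g + 7)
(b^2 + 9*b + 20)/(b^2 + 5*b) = (b + 4)/b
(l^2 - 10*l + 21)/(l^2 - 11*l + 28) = (l - 3)/(l - 4)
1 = 1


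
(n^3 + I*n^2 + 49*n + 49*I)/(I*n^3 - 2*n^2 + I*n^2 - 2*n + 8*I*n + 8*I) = (-I*n^3 + n^2 - 49*I*n + 49)/(n^3 + n^2*(1 + 2*I) + 2*n*(4 + I) + 8)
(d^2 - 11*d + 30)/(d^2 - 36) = (d - 5)/(d + 6)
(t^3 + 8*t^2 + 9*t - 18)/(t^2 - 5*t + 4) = (t^2 + 9*t + 18)/(t - 4)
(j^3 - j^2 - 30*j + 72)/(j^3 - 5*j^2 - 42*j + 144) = (j - 4)/(j - 8)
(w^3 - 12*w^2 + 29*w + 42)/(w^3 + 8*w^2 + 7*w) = (w^2 - 13*w + 42)/(w*(w + 7))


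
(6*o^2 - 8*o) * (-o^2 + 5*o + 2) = -6*o^4 + 38*o^3 - 28*o^2 - 16*o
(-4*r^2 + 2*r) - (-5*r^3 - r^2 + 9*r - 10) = 5*r^3 - 3*r^2 - 7*r + 10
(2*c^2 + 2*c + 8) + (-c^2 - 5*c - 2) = c^2 - 3*c + 6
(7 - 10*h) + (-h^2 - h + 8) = -h^2 - 11*h + 15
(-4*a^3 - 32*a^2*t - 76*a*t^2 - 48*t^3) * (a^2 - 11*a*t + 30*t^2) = -4*a^5 + 12*a^4*t + 156*a^3*t^2 - 172*a^2*t^3 - 1752*a*t^4 - 1440*t^5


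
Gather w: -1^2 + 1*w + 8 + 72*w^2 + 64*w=72*w^2 + 65*w + 7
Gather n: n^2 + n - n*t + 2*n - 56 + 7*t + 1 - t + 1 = n^2 + n*(3 - t) + 6*t - 54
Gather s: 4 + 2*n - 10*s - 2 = 2*n - 10*s + 2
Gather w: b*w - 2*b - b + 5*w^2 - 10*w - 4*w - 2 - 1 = -3*b + 5*w^2 + w*(b - 14) - 3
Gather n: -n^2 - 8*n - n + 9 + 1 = -n^2 - 9*n + 10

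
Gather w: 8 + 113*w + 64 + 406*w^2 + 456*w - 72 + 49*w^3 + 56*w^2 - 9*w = 49*w^3 + 462*w^2 + 560*w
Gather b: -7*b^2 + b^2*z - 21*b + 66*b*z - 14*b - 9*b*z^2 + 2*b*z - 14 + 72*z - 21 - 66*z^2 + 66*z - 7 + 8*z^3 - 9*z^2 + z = b^2*(z - 7) + b*(-9*z^2 + 68*z - 35) + 8*z^3 - 75*z^2 + 139*z - 42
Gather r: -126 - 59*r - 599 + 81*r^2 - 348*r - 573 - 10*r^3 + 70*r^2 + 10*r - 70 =-10*r^3 + 151*r^2 - 397*r - 1368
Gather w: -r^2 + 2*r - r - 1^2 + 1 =-r^2 + r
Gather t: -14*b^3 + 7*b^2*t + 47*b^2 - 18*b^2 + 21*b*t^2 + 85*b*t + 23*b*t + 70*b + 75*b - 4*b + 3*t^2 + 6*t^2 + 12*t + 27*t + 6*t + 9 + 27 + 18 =-14*b^3 + 29*b^2 + 141*b + t^2*(21*b + 9) + t*(7*b^2 + 108*b + 45) + 54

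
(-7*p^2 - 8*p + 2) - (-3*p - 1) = -7*p^2 - 5*p + 3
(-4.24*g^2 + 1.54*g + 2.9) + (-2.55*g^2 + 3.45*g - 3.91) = -6.79*g^2 + 4.99*g - 1.01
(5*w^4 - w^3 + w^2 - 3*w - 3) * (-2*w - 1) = -10*w^5 - 3*w^4 - w^3 + 5*w^2 + 9*w + 3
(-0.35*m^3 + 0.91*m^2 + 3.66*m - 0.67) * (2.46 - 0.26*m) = 0.091*m^4 - 1.0976*m^3 + 1.287*m^2 + 9.1778*m - 1.6482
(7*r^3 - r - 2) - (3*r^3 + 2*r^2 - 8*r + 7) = 4*r^3 - 2*r^2 + 7*r - 9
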